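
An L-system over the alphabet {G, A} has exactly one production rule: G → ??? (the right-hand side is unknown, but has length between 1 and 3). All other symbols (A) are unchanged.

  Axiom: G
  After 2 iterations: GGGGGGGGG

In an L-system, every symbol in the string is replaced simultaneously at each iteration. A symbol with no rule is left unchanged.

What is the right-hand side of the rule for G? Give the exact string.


Answer: GGG

Derivation:
Trying G → GGG:
  Step 0: G
  Step 1: GGG
  Step 2: GGGGGGGGG
Matches the given result.


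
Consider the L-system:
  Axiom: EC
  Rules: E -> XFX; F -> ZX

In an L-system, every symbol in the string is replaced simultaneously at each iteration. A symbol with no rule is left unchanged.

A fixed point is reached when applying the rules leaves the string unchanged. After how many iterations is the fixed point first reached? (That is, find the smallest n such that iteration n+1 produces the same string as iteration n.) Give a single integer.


Answer: 2

Derivation:
Step 0: EC
Step 1: XFXC
Step 2: XZXXC
Step 3: XZXXC  (unchanged — fixed point at step 2)


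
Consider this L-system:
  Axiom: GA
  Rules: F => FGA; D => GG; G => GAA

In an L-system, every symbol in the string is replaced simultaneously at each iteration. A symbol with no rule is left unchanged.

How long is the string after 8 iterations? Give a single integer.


Answer: 18

Derivation:
Step 0: length = 2
Step 1: length = 4
Step 2: length = 6
Step 3: length = 8
Step 4: length = 10
Step 5: length = 12
Step 6: length = 14
Step 7: length = 16
Step 8: length = 18


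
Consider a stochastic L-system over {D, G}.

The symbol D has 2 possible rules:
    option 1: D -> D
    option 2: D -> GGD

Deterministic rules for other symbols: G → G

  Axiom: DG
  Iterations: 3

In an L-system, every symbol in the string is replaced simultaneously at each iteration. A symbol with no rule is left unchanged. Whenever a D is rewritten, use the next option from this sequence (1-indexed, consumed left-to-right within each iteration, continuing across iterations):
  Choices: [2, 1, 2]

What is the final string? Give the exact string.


Answer: GGGGDG

Derivation:
Step 0: DG
Step 1: GGDG  (used choices [2])
Step 2: GGDG  (used choices [1])
Step 3: GGGGDG  (used choices [2])


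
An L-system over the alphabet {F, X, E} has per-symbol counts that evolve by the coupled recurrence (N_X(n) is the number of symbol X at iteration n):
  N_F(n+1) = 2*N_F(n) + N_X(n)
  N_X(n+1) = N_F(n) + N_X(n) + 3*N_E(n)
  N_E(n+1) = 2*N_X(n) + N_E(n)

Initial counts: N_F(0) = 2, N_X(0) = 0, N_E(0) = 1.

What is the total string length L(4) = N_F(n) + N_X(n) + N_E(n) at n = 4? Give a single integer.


Step 0: N_F=2, N_X=0, N_E=1, L=3
Step 1: N_F=4, N_X=5, N_E=1, L=10
Step 2: N_F=13, N_X=12, N_E=11, L=36
Step 3: N_F=38, N_X=58, N_E=35, L=131
Step 4: N_F=134, N_X=201, N_E=151, L=486

Answer: 486


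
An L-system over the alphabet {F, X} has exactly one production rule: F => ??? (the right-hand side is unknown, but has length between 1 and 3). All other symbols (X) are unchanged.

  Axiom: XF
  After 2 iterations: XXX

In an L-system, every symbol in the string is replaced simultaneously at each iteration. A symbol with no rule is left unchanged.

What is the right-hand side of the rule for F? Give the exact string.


Answer: XX

Derivation:
Trying F => XX:
  Step 0: XF
  Step 1: XXX
  Step 2: XXX
Matches the given result.


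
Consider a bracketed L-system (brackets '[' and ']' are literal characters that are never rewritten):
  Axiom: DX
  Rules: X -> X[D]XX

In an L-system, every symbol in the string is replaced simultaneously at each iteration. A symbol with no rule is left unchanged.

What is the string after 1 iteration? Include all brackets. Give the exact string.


Answer: DX[D]XX

Derivation:
Step 0: DX
Step 1: DX[D]XX


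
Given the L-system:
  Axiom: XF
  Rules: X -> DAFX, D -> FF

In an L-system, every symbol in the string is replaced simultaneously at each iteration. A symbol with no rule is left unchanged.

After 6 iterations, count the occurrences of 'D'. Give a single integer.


Answer: 1

Derivation:
Step 0: XF  (0 'D')
Step 1: DAFXF  (1 'D')
Step 2: FFAFDAFXF  (1 'D')
Step 3: FFAFFFAFDAFXF  (1 'D')
Step 4: FFAFFFAFFFAFDAFXF  (1 'D')
Step 5: FFAFFFAFFFAFFFAFDAFXF  (1 'D')
Step 6: FFAFFFAFFFAFFFAFFFAFDAFXF  (1 'D')


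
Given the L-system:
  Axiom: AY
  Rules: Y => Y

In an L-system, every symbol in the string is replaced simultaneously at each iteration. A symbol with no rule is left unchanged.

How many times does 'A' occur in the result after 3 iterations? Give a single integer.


Step 0: AY  (1 'A')
Step 1: AY  (1 'A')
Step 2: AY  (1 'A')
Step 3: AY  (1 'A')

Answer: 1


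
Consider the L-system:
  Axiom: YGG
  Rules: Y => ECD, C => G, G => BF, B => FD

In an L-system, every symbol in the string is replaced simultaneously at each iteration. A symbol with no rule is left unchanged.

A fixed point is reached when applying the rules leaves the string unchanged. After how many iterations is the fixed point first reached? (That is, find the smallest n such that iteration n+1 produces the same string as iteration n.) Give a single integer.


Step 0: YGG
Step 1: ECDBFBF
Step 2: EGDFDFFDF
Step 3: EBFDFDFFDF
Step 4: EFDFDFDFFDF
Step 5: EFDFDFDFFDF  (unchanged — fixed point at step 4)

Answer: 4


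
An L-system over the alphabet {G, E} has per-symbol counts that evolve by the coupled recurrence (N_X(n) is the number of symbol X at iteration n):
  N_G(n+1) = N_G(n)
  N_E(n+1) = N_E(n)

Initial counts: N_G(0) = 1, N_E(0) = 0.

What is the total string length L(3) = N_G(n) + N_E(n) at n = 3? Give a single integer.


Step 0: N_G=1, N_E=0, L=1
Step 1: N_G=1, N_E=0, L=1
Step 2: N_G=1, N_E=0, L=1
Step 3: N_G=1, N_E=0, L=1

Answer: 1


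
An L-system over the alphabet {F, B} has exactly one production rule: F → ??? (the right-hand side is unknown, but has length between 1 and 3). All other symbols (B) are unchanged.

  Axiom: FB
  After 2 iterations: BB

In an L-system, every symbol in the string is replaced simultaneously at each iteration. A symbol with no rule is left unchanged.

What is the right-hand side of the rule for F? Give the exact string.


Answer: B

Derivation:
Trying F → B:
  Step 0: FB
  Step 1: BB
  Step 2: BB
Matches the given result.


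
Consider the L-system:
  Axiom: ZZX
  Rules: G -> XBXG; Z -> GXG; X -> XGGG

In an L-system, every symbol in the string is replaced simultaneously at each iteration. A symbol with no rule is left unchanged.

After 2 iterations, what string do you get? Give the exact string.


Answer: XBXGXGGGXBXGXBXGXGGGXBXGXGGGXBXGXBXGXBXG

Derivation:
Step 0: ZZX
Step 1: GXGGXGXGGG
Step 2: XBXGXGGGXBXGXBXGXGGGXBXGXGGGXBXGXBXGXBXG


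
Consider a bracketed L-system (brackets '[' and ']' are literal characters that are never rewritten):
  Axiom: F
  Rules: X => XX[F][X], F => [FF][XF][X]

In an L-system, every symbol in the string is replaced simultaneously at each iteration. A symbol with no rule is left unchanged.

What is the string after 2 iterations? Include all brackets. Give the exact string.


Answer: [[FF][XF][X][FF][XF][X]][XX[F][X][FF][XF][X]][XX[F][X]]

Derivation:
Step 0: F
Step 1: [FF][XF][X]
Step 2: [[FF][XF][X][FF][XF][X]][XX[F][X][FF][XF][X]][XX[F][X]]


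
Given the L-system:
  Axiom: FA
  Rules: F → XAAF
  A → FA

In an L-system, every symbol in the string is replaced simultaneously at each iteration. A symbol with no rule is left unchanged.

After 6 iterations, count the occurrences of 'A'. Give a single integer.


Step 0: FA  (1 'A')
Step 1: XAAFFA  (3 'A')
Step 2: XFAFAXAAFXAAFFA  (7 'A')
Step 3: XXAAFFAXAAFFAXFAFAXAAFXFAFAXAAFXAAFFA  (17 'A')
Step 4: XXFAFAXAAFXAAFFAXFAFAXAAFXAAFFAXXAAFFAXAAFFAXFAFAXAAFXXAAFFAXAAFFAXFAFAXAAFXFAFAXAAFXAAFFA  (41 'A')
Step 5: XXXAAFFAXAAFFAXFAFAXAAFXFAFAXAAFXAAFFAXXAAFFAXAAFFAXFAFAXAAFXFAFAXAAFXAAFFAXXFAFAXAAFXAAFFAXFAFAXAAFXAAFFAXXAAFFAXAAFFAXFAFAXAAFXXFAFAXAAFXAAFFAXFAFAXAAFXAAFFAXXAAFFAXAAFFAXFAFAXAAFXXAAFFAXAAFFAXFAFAXAAFXFAFAXAAFXAAFFA  (99 'A')
Step 6: XXXFAFAXAAFXAAFFAXFAFAXAAFXAAFFAXXAAFFAXAAFFAXFAFAXAAFXXAAFFAXAAFFAXFAFAXAAFXFAFAXAAFXAAFFAXXFAFAXAAFXAAFFAXFAFAXAAFXAAFFAXXAAFFAXAAFFAXFAFAXAAFXXAAFFAXAAFFAXFAFAXAAFXFAFAXAAFXAAFFAXXXAAFFAXAAFFAXFAFAXAAFXFAFAXAAFXAAFFAXXAAFFAXAAFFAXFAFAXAAFXFAFAXAAFXAAFFAXXFAFAXAAFXAAFFAXFAFAXAAFXAAFFAXXAAFFAXAAFFAXFAFAXAAFXXXAAFFAXAAFFAXFAFAXAAFXFAFAXAAFXAAFFAXXAAFFAXAAFFAXFAFAXAAFXFAFAXAAFXAAFFAXXFAFAXAAFXAAFFAXFAFAXAAFXAAFFAXXAAFFAXAAFFAXFAFAXAAFXXFAFAXAAFXAAFFAXFAFAXAAFXAAFFAXXAAFFAXAAFFAXFAFAXAAFXXAAFFAXAAFFAXFAFAXAAFXFAFAXAAFXAAFFA  (239 'A')

Answer: 239


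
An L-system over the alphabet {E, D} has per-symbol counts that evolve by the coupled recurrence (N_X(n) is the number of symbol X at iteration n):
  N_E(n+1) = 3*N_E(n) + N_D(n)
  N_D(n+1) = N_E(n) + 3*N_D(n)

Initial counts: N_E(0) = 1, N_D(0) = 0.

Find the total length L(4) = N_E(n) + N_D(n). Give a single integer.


Step 0: N_E=1, N_D=0, L=1
Step 1: N_E=3, N_D=1, L=4
Step 2: N_E=10, N_D=6, L=16
Step 3: N_E=36, N_D=28, L=64
Step 4: N_E=136, N_D=120, L=256

Answer: 256


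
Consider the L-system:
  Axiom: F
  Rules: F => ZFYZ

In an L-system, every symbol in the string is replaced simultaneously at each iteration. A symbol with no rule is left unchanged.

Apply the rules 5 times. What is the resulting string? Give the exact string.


Step 0: F
Step 1: ZFYZ
Step 2: ZZFYZYZ
Step 3: ZZZFYZYZYZ
Step 4: ZZZZFYZYZYZYZ
Step 5: ZZZZZFYZYZYZYZYZ

Answer: ZZZZZFYZYZYZYZYZ


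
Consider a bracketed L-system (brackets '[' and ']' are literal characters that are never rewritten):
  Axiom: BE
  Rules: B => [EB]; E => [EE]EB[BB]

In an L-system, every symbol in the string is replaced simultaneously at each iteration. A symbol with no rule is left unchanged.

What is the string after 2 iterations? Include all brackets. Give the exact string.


Answer: [[EE]EB[BB][EB]][[EE]EB[BB][EE]EB[BB]][EE]EB[BB][EB][[EB][EB]]

Derivation:
Step 0: BE
Step 1: [EB][EE]EB[BB]
Step 2: [[EE]EB[BB][EB]][[EE]EB[BB][EE]EB[BB]][EE]EB[BB][EB][[EB][EB]]


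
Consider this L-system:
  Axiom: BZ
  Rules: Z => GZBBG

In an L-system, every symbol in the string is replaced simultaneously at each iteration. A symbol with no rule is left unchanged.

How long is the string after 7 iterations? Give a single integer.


Step 0: length = 2
Step 1: length = 6
Step 2: length = 10
Step 3: length = 14
Step 4: length = 18
Step 5: length = 22
Step 6: length = 26
Step 7: length = 30

Answer: 30


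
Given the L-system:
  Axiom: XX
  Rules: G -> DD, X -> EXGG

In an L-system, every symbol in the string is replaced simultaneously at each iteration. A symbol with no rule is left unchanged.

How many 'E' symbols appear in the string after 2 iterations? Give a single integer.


Answer: 4

Derivation:
Step 0: XX  (0 'E')
Step 1: EXGGEXGG  (2 'E')
Step 2: EEXGGDDDDEEXGGDDDD  (4 'E')


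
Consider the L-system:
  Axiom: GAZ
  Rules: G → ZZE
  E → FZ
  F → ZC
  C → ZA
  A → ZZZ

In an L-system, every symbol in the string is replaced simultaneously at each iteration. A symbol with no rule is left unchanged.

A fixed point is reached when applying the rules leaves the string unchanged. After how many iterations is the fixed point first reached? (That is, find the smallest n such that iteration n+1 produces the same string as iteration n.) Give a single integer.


Step 0: GAZ
Step 1: ZZEZZZZ
Step 2: ZZFZZZZZ
Step 3: ZZZCZZZZZ
Step 4: ZZZZAZZZZZ
Step 5: ZZZZZZZZZZZZ
Step 6: ZZZZZZZZZZZZ  (unchanged — fixed point at step 5)

Answer: 5


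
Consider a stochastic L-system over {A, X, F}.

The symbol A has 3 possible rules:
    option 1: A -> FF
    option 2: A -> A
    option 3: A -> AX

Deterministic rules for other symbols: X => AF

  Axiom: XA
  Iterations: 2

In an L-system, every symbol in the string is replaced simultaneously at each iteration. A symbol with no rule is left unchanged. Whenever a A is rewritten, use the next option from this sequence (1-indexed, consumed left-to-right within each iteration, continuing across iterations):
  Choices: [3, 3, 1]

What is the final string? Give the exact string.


Step 0: XA
Step 1: AFAX  (used choices [3])
Step 2: AXFFFAF  (used choices [3, 1])

Answer: AXFFFAF


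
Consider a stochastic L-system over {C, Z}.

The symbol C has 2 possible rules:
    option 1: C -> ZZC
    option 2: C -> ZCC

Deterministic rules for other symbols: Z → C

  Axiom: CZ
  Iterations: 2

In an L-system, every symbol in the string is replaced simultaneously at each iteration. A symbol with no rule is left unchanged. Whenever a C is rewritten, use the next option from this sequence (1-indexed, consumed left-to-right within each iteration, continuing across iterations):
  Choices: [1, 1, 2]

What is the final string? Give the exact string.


Step 0: CZ
Step 1: ZZCC  (used choices [1])
Step 2: CCZZCZCC  (used choices [1, 2])

Answer: CCZZCZCC


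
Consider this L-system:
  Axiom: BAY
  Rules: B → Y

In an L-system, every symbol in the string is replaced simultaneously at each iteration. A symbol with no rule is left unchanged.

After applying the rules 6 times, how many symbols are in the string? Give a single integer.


Answer: 3

Derivation:
Step 0: length = 3
Step 1: length = 3
Step 2: length = 3
Step 3: length = 3
Step 4: length = 3
Step 5: length = 3
Step 6: length = 3


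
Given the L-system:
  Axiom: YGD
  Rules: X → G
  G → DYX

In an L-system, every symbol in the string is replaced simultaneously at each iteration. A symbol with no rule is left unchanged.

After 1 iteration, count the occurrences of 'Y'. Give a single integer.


Answer: 2

Derivation:
Step 0: YGD  (1 'Y')
Step 1: YDYXD  (2 'Y')


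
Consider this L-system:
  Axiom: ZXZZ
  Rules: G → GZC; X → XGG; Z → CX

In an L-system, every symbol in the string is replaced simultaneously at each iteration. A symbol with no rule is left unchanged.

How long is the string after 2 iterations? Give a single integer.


Step 0: length = 4
Step 1: length = 9
Step 2: length = 21

Answer: 21


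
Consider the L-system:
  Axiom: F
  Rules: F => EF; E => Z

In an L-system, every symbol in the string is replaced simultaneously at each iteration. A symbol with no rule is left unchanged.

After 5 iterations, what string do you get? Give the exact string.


Step 0: F
Step 1: EF
Step 2: ZEF
Step 3: ZZEF
Step 4: ZZZEF
Step 5: ZZZZEF

Answer: ZZZZEF


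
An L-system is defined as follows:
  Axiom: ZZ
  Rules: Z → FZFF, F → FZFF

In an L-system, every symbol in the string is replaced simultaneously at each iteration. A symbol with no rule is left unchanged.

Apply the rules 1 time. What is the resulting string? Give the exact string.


Answer: FZFFFZFF

Derivation:
Step 0: ZZ
Step 1: FZFFFZFF


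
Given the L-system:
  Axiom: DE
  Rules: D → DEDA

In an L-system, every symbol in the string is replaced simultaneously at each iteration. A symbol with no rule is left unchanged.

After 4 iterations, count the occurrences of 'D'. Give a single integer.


Answer: 16

Derivation:
Step 0: DE  (1 'D')
Step 1: DEDAE  (2 'D')
Step 2: DEDAEDEDAAE  (4 'D')
Step 3: DEDAEDEDAAEDEDAEDEDAAAE  (8 'D')
Step 4: DEDAEDEDAAEDEDAEDEDAAAEDEDAEDEDAAEDEDAEDEDAAAAE  (16 'D')


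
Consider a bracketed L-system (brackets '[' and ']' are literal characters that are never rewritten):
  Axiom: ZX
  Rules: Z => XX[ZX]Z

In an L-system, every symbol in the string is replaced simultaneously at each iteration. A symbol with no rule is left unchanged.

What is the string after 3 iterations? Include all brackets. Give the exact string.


Answer: XX[XX[XX[ZX]ZX]XX[ZX]ZX]XX[XX[ZX]ZX]XX[ZX]ZX

Derivation:
Step 0: ZX
Step 1: XX[ZX]ZX
Step 2: XX[XX[ZX]ZX]XX[ZX]ZX
Step 3: XX[XX[XX[ZX]ZX]XX[ZX]ZX]XX[XX[ZX]ZX]XX[ZX]ZX


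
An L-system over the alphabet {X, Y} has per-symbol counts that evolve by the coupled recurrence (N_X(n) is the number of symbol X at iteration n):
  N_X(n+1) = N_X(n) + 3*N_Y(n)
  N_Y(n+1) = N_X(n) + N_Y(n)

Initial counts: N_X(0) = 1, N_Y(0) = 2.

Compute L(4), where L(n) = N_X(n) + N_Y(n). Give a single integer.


Answer: 196

Derivation:
Step 0: N_X=1, N_Y=2, L=3
Step 1: N_X=7, N_Y=3, L=10
Step 2: N_X=16, N_Y=10, L=26
Step 3: N_X=46, N_Y=26, L=72
Step 4: N_X=124, N_Y=72, L=196


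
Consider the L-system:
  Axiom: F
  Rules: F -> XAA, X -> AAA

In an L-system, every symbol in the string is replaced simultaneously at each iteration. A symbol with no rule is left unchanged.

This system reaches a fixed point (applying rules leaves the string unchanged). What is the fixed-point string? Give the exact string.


Step 0: F
Step 1: XAA
Step 2: AAAAA
Step 3: AAAAA  (unchanged — fixed point at step 2)

Answer: AAAAA


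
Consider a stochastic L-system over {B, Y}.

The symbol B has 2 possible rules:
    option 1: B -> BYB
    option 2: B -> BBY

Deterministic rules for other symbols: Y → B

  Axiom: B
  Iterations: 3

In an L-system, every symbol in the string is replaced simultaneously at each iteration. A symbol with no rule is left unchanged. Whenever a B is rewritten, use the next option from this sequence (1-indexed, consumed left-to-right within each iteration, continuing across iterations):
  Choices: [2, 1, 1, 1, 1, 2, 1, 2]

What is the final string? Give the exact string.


Answer: BYBBBYBBBYBBYBBBY

Derivation:
Step 0: B
Step 1: BBY  (used choices [2])
Step 2: BYBBYBB  (used choices [1, 1])
Step 3: BYBBBYBBBYBBYBBBY  (used choices [1, 1, 2, 1, 2])


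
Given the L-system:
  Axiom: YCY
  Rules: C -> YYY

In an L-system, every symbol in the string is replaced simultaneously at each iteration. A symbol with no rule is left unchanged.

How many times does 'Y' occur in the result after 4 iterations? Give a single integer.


Step 0: YCY  (2 'Y')
Step 1: YYYYY  (5 'Y')
Step 2: YYYYY  (5 'Y')
Step 3: YYYYY  (5 'Y')
Step 4: YYYYY  (5 'Y')

Answer: 5


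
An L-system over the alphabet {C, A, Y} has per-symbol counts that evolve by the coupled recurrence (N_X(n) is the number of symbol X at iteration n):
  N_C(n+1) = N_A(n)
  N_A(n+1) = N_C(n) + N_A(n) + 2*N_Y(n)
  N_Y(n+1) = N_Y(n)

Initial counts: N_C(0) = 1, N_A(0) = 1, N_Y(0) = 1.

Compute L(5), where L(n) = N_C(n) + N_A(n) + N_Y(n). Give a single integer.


Step 0: N_C=1, N_A=1, N_Y=1, L=3
Step 1: N_C=1, N_A=4, N_Y=1, L=6
Step 2: N_C=4, N_A=7, N_Y=1, L=12
Step 3: N_C=7, N_A=13, N_Y=1, L=21
Step 4: N_C=13, N_A=22, N_Y=1, L=36
Step 5: N_C=22, N_A=37, N_Y=1, L=60

Answer: 60


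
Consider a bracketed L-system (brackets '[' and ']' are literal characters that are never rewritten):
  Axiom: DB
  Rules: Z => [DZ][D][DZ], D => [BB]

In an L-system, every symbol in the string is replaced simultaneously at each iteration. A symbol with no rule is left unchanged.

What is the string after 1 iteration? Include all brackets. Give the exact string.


Answer: [BB]B

Derivation:
Step 0: DB
Step 1: [BB]B


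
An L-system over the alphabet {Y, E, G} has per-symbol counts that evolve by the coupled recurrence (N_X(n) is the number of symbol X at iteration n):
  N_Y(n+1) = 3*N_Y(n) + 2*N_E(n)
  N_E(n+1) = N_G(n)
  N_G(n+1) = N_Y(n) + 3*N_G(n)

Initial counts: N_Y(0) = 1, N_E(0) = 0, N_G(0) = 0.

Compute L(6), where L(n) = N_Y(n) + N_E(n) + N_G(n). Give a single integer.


Step 0: N_Y=1, N_E=0, N_G=0, L=1
Step 1: N_Y=3, N_E=0, N_G=1, L=4
Step 2: N_Y=9, N_E=1, N_G=6, L=16
Step 3: N_Y=29, N_E=6, N_G=27, L=62
Step 4: N_Y=99, N_E=27, N_G=110, L=236
Step 5: N_Y=351, N_E=110, N_G=429, L=890
Step 6: N_Y=1273, N_E=429, N_G=1638, L=3340

Answer: 3340


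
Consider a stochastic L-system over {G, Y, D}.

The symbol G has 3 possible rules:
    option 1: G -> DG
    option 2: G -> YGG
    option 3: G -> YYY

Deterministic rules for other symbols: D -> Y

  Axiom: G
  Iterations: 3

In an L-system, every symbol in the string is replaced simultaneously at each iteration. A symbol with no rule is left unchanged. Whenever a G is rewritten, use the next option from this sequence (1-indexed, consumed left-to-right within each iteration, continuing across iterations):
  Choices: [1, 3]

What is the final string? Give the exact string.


Step 0: G
Step 1: DG  (used choices [1])
Step 2: YYYY  (used choices [3])
Step 3: YYYY  (used choices [])

Answer: YYYY


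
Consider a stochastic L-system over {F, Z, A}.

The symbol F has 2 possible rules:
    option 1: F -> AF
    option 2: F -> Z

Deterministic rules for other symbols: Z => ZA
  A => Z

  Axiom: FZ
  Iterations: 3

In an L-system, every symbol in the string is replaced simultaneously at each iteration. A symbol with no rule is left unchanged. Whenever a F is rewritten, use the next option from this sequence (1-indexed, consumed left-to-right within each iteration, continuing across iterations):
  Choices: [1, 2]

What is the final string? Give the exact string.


Answer: ZAZAZAZZA

Derivation:
Step 0: FZ
Step 1: AFZA  (used choices [1])
Step 2: ZZZAZ  (used choices [2])
Step 3: ZAZAZAZZA  (used choices [])


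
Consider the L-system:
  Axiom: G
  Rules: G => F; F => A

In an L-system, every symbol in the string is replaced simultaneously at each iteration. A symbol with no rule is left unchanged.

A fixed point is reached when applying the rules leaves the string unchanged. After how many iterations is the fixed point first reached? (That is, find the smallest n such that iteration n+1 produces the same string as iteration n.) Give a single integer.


Step 0: G
Step 1: F
Step 2: A
Step 3: A  (unchanged — fixed point at step 2)

Answer: 2


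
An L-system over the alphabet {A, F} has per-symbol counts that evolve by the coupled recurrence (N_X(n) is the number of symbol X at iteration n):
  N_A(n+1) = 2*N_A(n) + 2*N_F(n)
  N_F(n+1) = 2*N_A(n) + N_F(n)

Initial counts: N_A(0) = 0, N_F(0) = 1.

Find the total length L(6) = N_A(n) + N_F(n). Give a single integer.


Step 0: N_A=0, N_F=1, L=1
Step 1: N_A=2, N_F=1, L=3
Step 2: N_A=6, N_F=5, L=11
Step 3: N_A=22, N_F=17, L=39
Step 4: N_A=78, N_F=61, L=139
Step 5: N_A=278, N_F=217, L=495
Step 6: N_A=990, N_F=773, L=1763

Answer: 1763


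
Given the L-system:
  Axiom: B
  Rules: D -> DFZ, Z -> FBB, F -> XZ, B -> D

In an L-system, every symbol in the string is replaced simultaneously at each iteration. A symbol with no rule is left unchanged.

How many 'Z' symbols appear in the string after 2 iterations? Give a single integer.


Answer: 1

Derivation:
Step 0: B  (0 'Z')
Step 1: D  (0 'Z')
Step 2: DFZ  (1 'Z')


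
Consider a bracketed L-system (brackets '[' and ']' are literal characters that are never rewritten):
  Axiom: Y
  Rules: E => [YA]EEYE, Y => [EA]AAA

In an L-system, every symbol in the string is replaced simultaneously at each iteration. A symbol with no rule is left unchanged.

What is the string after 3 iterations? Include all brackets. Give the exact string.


Step 0: Y
Step 1: [EA]AAA
Step 2: [[YA]EEYEA]AAA
Step 3: [[[EA]AAAA][YA]EEYE[YA]EEYE[EA]AAA[YA]EEYEA]AAA

Answer: [[[EA]AAAA][YA]EEYE[YA]EEYE[EA]AAA[YA]EEYEA]AAA


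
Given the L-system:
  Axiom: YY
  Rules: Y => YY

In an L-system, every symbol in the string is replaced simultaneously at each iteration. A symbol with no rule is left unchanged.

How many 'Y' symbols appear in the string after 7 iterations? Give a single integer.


Answer: 256

Derivation:
Step 0: YY  (2 'Y')
Step 1: YYYY  (4 'Y')
Step 2: YYYYYYYY  (8 'Y')
Step 3: YYYYYYYYYYYYYYYY  (16 'Y')
Step 4: YYYYYYYYYYYYYYYYYYYYYYYYYYYYYYYY  (32 'Y')
Step 5: YYYYYYYYYYYYYYYYYYYYYYYYYYYYYYYYYYYYYYYYYYYYYYYYYYYYYYYYYYYYYYYY  (64 'Y')
Step 6: YYYYYYYYYYYYYYYYYYYYYYYYYYYYYYYYYYYYYYYYYYYYYYYYYYYYYYYYYYYYYYYYYYYYYYYYYYYYYYYYYYYYYYYYYYYYYYYYYYYYYYYYYYYYYYYYYYYYYYYYYYYYYYYY  (128 'Y')
Step 7: YYYYYYYYYYYYYYYYYYYYYYYYYYYYYYYYYYYYYYYYYYYYYYYYYYYYYYYYYYYYYYYYYYYYYYYYYYYYYYYYYYYYYYYYYYYYYYYYYYYYYYYYYYYYYYYYYYYYYYYYYYYYYYYYYYYYYYYYYYYYYYYYYYYYYYYYYYYYYYYYYYYYYYYYYYYYYYYYYYYYYYYYYYYYYYYYYYYYYYYYYYYYYYYYYYYYYYYYYYYYYYYYYYYYYYYYYYYYYYYYYYYYYYYYYYYYYYYY  (256 'Y')


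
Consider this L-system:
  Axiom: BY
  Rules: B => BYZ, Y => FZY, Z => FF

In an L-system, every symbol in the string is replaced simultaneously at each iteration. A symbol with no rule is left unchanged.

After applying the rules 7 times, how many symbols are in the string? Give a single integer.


Step 0: length = 2
Step 1: length = 6
Step 2: length = 14
Step 3: length = 25
Step 4: length = 39
Step 5: length = 56
Step 6: length = 76
Step 7: length = 99

Answer: 99


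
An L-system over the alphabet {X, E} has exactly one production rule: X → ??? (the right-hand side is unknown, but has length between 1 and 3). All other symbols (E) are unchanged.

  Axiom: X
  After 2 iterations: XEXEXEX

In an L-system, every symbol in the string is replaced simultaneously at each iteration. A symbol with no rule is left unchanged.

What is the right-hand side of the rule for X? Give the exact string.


Answer: XEX

Derivation:
Trying X → XEX:
  Step 0: X
  Step 1: XEX
  Step 2: XEXEXEX
Matches the given result.


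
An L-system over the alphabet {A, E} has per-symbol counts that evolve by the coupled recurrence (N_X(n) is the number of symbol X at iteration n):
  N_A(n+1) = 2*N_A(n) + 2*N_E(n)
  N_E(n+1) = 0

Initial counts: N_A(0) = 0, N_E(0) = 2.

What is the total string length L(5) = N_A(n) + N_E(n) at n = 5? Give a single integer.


Answer: 64

Derivation:
Step 0: N_A=0, N_E=2, L=2
Step 1: N_A=4, N_E=0, L=4
Step 2: N_A=8, N_E=0, L=8
Step 3: N_A=16, N_E=0, L=16
Step 4: N_A=32, N_E=0, L=32
Step 5: N_A=64, N_E=0, L=64


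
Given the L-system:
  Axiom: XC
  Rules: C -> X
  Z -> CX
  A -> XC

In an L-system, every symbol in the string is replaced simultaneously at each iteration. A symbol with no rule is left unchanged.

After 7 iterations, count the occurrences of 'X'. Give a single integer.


Step 0: XC  (1 'X')
Step 1: XX  (2 'X')
Step 2: XX  (2 'X')
Step 3: XX  (2 'X')
Step 4: XX  (2 'X')
Step 5: XX  (2 'X')
Step 6: XX  (2 'X')
Step 7: XX  (2 'X')

Answer: 2


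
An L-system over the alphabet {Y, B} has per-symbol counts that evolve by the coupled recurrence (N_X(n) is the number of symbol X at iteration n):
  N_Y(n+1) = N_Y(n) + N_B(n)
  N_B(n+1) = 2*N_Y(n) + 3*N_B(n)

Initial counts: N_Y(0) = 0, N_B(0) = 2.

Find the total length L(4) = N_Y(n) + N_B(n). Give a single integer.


Answer: 418

Derivation:
Step 0: N_Y=0, N_B=2, L=2
Step 1: N_Y=2, N_B=6, L=8
Step 2: N_Y=8, N_B=22, L=30
Step 3: N_Y=30, N_B=82, L=112
Step 4: N_Y=112, N_B=306, L=418


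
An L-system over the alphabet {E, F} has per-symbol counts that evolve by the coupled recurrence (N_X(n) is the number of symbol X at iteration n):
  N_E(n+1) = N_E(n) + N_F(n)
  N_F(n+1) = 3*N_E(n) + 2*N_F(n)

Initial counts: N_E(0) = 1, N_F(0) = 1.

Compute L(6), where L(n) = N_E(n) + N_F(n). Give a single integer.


Answer: 2738

Derivation:
Step 0: N_E=1, N_F=1, L=2
Step 1: N_E=2, N_F=5, L=7
Step 2: N_E=7, N_F=16, L=23
Step 3: N_E=23, N_F=53, L=76
Step 4: N_E=76, N_F=175, L=251
Step 5: N_E=251, N_F=578, L=829
Step 6: N_E=829, N_F=1909, L=2738


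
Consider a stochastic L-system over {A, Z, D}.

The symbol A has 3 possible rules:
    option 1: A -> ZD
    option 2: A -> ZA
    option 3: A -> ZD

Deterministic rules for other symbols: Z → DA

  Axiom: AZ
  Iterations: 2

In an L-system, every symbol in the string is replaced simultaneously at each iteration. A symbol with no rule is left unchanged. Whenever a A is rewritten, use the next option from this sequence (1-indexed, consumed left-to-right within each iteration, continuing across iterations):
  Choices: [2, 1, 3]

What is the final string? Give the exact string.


Answer: DAZDDZD

Derivation:
Step 0: AZ
Step 1: ZADA  (used choices [2])
Step 2: DAZDDZD  (used choices [1, 3])


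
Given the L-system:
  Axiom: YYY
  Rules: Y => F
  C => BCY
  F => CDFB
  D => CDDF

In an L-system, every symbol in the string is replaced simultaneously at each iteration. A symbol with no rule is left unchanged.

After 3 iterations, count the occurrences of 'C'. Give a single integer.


Answer: 9

Derivation:
Step 0: YYY  (0 'C')
Step 1: FFF  (0 'C')
Step 2: CDFBCDFBCDFB  (3 'C')
Step 3: BCYCDDFCDFBBBCYCDDFCDFBBBCYCDDFCDFBB  (9 'C')


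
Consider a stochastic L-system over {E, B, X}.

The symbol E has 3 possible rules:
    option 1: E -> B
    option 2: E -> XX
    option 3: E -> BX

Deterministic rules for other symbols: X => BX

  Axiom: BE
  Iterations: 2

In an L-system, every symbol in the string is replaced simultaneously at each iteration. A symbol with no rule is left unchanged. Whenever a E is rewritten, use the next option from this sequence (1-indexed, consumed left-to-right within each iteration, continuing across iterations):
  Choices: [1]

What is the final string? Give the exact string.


Step 0: BE
Step 1: BB  (used choices [1])
Step 2: BB  (used choices [])

Answer: BB


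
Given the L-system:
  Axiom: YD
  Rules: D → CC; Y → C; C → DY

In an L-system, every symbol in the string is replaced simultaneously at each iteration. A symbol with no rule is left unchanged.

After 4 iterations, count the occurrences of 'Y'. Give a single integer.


Answer: 9

Derivation:
Step 0: YD  (1 'Y')
Step 1: CCC  (0 'Y')
Step 2: DYDYDY  (3 'Y')
Step 3: CCCCCCCCC  (0 'Y')
Step 4: DYDYDYDYDYDYDYDYDY  (9 'Y')


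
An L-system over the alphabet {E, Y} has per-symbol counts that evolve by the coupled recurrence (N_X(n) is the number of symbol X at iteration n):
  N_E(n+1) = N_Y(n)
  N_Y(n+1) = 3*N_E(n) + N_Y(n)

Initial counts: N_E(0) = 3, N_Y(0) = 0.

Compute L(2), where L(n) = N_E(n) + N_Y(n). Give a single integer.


Step 0: N_E=3, N_Y=0, L=3
Step 1: N_E=0, N_Y=9, L=9
Step 2: N_E=9, N_Y=9, L=18

Answer: 18


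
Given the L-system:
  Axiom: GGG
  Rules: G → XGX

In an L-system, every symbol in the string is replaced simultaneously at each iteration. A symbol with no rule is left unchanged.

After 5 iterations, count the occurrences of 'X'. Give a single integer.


Answer: 30

Derivation:
Step 0: GGG  (0 'X')
Step 1: XGXXGXXGX  (6 'X')
Step 2: XXGXXXXGXXXXGXX  (12 'X')
Step 3: XXXGXXXXXXGXXXXXXGXXX  (18 'X')
Step 4: XXXXGXXXXXXXXGXXXXXXXXGXXXX  (24 'X')
Step 5: XXXXXGXXXXXXXXXXGXXXXXXXXXXGXXXXX  (30 'X')


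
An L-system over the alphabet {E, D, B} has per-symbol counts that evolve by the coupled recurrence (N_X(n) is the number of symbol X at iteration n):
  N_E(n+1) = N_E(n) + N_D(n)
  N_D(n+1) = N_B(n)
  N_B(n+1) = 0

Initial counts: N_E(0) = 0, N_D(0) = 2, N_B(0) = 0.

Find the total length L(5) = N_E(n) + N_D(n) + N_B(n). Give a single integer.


Answer: 2

Derivation:
Step 0: N_E=0, N_D=2, N_B=0, L=2
Step 1: N_E=2, N_D=0, N_B=0, L=2
Step 2: N_E=2, N_D=0, N_B=0, L=2
Step 3: N_E=2, N_D=0, N_B=0, L=2
Step 4: N_E=2, N_D=0, N_B=0, L=2
Step 5: N_E=2, N_D=0, N_B=0, L=2


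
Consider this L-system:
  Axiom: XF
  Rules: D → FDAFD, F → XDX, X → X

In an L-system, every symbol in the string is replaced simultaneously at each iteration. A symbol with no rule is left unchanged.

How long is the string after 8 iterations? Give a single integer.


Step 0: length = 2
Step 1: length = 4
Step 2: length = 8
Step 3: length = 20
Step 4: length = 52
Step 5: length = 140
Step 6: length = 380
Step 7: length = 1036
Step 8: length = 2828

Answer: 2828


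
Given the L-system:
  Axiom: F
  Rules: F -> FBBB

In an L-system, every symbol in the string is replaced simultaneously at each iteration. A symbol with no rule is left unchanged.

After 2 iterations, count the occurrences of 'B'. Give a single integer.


Step 0: F  (0 'B')
Step 1: FBBB  (3 'B')
Step 2: FBBBBBB  (6 'B')

Answer: 6


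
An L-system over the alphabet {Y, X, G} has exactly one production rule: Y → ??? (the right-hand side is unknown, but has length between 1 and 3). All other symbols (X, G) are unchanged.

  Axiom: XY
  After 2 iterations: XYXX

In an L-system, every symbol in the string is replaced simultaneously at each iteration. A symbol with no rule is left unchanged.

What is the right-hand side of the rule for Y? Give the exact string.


Trying Y → YX:
  Step 0: XY
  Step 1: XYX
  Step 2: XYXX
Matches the given result.

Answer: YX


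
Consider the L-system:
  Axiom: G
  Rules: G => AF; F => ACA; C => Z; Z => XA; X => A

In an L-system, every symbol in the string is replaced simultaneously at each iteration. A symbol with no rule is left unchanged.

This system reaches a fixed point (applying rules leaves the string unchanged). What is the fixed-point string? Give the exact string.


Answer: AAAAA

Derivation:
Step 0: G
Step 1: AF
Step 2: AACA
Step 3: AAZA
Step 4: AAXAA
Step 5: AAAAA
Step 6: AAAAA  (unchanged — fixed point at step 5)


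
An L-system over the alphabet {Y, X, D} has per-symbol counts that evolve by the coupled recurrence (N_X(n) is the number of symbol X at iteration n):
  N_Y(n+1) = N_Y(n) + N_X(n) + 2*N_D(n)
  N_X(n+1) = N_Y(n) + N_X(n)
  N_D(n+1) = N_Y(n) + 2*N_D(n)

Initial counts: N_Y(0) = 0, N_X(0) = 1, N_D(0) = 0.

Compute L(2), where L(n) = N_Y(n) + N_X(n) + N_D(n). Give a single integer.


Answer: 5

Derivation:
Step 0: N_Y=0, N_X=1, N_D=0, L=1
Step 1: N_Y=1, N_X=1, N_D=0, L=2
Step 2: N_Y=2, N_X=2, N_D=1, L=5


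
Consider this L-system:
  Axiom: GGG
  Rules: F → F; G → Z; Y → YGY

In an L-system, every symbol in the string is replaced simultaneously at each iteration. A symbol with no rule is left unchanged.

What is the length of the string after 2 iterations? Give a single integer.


Step 0: length = 3
Step 1: length = 3
Step 2: length = 3

Answer: 3


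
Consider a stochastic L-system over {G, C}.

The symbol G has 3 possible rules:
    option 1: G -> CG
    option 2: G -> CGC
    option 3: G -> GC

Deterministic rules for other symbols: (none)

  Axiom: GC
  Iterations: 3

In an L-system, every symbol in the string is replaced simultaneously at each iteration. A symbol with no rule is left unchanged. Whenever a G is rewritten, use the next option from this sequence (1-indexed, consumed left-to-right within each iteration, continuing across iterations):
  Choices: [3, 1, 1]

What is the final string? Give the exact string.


Step 0: GC
Step 1: GCC  (used choices [3])
Step 2: CGCC  (used choices [1])
Step 3: CCGCC  (used choices [1])

Answer: CCGCC


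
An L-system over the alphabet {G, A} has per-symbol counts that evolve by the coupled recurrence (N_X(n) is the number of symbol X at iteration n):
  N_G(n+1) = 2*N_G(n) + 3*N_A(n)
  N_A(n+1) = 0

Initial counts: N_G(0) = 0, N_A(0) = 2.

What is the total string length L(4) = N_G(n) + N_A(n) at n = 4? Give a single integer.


Answer: 48

Derivation:
Step 0: N_G=0, N_A=2, L=2
Step 1: N_G=6, N_A=0, L=6
Step 2: N_G=12, N_A=0, L=12
Step 3: N_G=24, N_A=0, L=24
Step 4: N_G=48, N_A=0, L=48


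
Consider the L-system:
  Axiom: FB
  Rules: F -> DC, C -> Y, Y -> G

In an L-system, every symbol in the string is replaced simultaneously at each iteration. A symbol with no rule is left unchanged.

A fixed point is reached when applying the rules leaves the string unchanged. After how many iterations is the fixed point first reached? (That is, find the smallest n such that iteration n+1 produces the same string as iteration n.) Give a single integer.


Step 0: FB
Step 1: DCB
Step 2: DYB
Step 3: DGB
Step 4: DGB  (unchanged — fixed point at step 3)

Answer: 3


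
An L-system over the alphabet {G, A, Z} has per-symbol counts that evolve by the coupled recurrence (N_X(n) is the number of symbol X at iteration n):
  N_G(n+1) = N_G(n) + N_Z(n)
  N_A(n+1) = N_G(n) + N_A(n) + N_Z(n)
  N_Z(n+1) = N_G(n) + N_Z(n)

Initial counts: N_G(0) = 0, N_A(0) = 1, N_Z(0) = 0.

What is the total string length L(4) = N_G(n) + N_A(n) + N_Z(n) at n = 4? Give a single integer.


Step 0: N_G=0, N_A=1, N_Z=0, L=1
Step 1: N_G=0, N_A=1, N_Z=0, L=1
Step 2: N_G=0, N_A=1, N_Z=0, L=1
Step 3: N_G=0, N_A=1, N_Z=0, L=1
Step 4: N_G=0, N_A=1, N_Z=0, L=1

Answer: 1


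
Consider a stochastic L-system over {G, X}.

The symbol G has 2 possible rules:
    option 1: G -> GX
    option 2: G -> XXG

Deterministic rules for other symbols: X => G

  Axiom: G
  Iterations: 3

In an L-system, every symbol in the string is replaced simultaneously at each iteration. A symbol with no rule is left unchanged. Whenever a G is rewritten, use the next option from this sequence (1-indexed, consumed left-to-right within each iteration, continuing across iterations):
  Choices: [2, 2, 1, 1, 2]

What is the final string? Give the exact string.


Answer: GXGXGGXXG

Derivation:
Step 0: G
Step 1: XXG  (used choices [2])
Step 2: GGXXG  (used choices [2])
Step 3: GXGXGGXXG  (used choices [1, 1, 2])


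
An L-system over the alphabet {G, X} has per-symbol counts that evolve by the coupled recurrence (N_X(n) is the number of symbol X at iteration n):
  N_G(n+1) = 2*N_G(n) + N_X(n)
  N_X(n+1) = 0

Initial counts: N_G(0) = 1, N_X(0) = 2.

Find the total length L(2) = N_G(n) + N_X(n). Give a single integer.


Step 0: N_G=1, N_X=2, L=3
Step 1: N_G=4, N_X=0, L=4
Step 2: N_G=8, N_X=0, L=8

Answer: 8


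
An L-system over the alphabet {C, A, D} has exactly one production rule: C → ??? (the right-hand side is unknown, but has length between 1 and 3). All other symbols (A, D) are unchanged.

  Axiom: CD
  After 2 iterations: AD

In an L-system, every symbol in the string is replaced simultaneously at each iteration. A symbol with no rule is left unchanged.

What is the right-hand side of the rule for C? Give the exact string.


Answer: A

Derivation:
Trying C → A:
  Step 0: CD
  Step 1: AD
  Step 2: AD
Matches the given result.


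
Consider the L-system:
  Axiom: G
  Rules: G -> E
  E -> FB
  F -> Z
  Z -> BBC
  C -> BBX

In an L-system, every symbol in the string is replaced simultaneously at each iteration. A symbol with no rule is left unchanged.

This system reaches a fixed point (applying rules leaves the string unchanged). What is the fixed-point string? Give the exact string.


Step 0: G
Step 1: E
Step 2: FB
Step 3: ZB
Step 4: BBCB
Step 5: BBBBXB
Step 6: BBBBXB  (unchanged — fixed point at step 5)

Answer: BBBBXB


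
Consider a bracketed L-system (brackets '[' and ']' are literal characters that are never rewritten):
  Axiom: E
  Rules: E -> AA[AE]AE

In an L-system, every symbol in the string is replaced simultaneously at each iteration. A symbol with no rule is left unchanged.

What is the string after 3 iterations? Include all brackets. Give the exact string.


Answer: AA[AAA[AAA[AE]AE]AAA[AE]AE]AAA[AAA[AE]AE]AAA[AE]AE

Derivation:
Step 0: E
Step 1: AA[AE]AE
Step 2: AA[AAA[AE]AE]AAA[AE]AE
Step 3: AA[AAA[AAA[AE]AE]AAA[AE]AE]AAA[AAA[AE]AE]AAA[AE]AE


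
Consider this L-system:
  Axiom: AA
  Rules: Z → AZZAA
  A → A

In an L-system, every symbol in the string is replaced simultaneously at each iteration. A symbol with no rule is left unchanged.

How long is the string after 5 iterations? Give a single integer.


Step 0: length = 2
Step 1: length = 2
Step 2: length = 2
Step 3: length = 2
Step 4: length = 2
Step 5: length = 2

Answer: 2


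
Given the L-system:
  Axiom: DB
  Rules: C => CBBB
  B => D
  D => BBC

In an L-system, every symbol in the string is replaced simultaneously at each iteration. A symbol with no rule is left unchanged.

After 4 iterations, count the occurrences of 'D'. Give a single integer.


Answer: 10

Derivation:
Step 0: DB  (1 'D')
Step 1: BBCD  (1 'D')
Step 2: DDCBBBBBC  (2 'D')
Step 3: BBCBBCCBBBDDDDDCBBB  (5 'D')
Step 4: DDCBBBDDCBBBCBBBDDDBBCBBCBBCBBCBBCCBBBDDD  (10 'D')


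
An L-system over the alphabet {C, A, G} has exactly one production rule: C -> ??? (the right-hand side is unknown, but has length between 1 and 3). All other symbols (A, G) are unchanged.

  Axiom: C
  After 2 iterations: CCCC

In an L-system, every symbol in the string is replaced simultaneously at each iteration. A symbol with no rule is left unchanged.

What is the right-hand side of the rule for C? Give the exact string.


Answer: CC

Derivation:
Trying C -> CC:
  Step 0: C
  Step 1: CC
  Step 2: CCCC
Matches the given result.


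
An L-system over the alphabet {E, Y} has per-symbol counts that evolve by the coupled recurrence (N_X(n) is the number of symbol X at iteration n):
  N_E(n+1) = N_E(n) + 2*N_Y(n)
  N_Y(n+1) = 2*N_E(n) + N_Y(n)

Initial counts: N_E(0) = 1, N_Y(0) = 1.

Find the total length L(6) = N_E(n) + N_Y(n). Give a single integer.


Answer: 1458

Derivation:
Step 0: N_E=1, N_Y=1, L=2
Step 1: N_E=3, N_Y=3, L=6
Step 2: N_E=9, N_Y=9, L=18
Step 3: N_E=27, N_Y=27, L=54
Step 4: N_E=81, N_Y=81, L=162
Step 5: N_E=243, N_Y=243, L=486
Step 6: N_E=729, N_Y=729, L=1458
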